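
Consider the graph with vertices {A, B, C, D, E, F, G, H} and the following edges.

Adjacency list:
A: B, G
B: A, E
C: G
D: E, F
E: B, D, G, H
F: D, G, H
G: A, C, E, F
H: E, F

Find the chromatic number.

F and G are adjacent, so at least 2 colors are needed.
2 colors suffice: A=2, B=1, C=2, D=1, E=2, F=2, G=1, H=1. Each edge has distinct colors on its endpoints.

2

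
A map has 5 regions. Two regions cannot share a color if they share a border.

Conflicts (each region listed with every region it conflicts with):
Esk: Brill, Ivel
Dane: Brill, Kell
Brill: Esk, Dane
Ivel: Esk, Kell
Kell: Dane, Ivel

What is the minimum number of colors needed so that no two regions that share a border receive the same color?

3

The cycle Brill-Dane-Kell-Ivel-Esk-Brill has odd length 5, so it cannot be 2-colored; at least 3 colors are needed.
3 colors suffice: color 1 → {Esk, Kell}; color 2 → {Brill, Ivel}; color 3 → {Dane}. No two conflicting regions share a color.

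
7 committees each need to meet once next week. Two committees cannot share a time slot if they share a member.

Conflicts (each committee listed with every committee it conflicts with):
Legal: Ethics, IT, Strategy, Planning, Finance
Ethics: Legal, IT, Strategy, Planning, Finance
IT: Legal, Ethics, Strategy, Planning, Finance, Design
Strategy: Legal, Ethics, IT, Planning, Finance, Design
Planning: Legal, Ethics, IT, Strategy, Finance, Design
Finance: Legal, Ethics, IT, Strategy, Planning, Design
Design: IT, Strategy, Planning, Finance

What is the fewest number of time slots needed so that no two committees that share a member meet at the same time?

Legal, Ethics, IT, Strategy, Planning, Finance pairwise conflict, so at least 6 time slots are needed.
6 time slots suffice: time slot 1 → {IT}; time slot 2 → {Strategy}; time slot 3 → {Finance}; time slot 4 → {Planning}; time slot 5 → {Ethics, Design}; time slot 6 → {Legal}. Every pair that conflicts lands in different time slots.

6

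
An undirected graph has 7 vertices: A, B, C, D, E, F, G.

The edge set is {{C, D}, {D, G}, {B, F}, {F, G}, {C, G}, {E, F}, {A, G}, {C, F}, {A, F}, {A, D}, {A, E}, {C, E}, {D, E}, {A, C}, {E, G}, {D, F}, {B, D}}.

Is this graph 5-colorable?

A, C, D, E, F, G are mutually adjacent (a clique of size 6), so at least 6 colors are needed.
So 5 colors are not enough.

No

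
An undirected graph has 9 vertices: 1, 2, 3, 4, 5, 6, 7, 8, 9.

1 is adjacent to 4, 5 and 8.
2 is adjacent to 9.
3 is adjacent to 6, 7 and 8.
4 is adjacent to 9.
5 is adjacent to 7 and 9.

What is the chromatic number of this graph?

The cycle 8-1-5-7-3-8 has odd length 5, so it cannot be 2-colored; at least 3 colors are needed.
3 colors suffice: color a → {2, 3, 4, 5}; color b → {1, 6, 7, 9}; color c → {8}. Every edge joins two different colors.

3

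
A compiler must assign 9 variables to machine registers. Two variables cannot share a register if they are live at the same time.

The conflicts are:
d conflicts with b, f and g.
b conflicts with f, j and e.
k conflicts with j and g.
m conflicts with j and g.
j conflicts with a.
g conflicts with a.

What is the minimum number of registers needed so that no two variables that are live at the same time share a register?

3

d, b, f pairwise conflict, so at least 3 registers are needed.
3 registers suffice: register 1 → {f, j, g, e}; register 2 → {b, k, m, a}; register 3 → {d}. Every pair that conflicts lands in different registers.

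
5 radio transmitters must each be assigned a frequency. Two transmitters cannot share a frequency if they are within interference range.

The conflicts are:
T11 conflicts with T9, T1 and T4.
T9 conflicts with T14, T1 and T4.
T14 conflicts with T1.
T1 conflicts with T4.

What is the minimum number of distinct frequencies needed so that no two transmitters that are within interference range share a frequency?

T11, T9, T1, T4 are mutually in conflict, so at least 4 frequencies are needed.
4 frequencies suffice: frequency 1 → {T9}; frequency 2 → {T1}; frequency 3 → {T14, T4}; frequency 4 → {T11}. No two conflicting transmitters share a frequency.

4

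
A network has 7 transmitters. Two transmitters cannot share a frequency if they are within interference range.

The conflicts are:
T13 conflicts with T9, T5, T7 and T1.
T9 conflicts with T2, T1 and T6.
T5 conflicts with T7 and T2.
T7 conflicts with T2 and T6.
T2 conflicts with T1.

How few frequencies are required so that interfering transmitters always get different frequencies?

3

T5, T7, T2 pairwise conflict, so at least 3 frequencies are needed.
3 frequencies suffice: frequency 1 → {T13, T2, T6}; frequency 2 → {T9, T7}; frequency 3 → {T5, T1}. No two conflicting transmitters share a frequency.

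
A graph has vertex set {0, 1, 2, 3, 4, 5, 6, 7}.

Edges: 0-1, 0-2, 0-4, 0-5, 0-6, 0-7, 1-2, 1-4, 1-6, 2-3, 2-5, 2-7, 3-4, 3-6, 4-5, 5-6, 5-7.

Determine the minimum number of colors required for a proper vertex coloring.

4

0, 2, 5, 7 are mutually adjacent (a clique of size 4), so at least 4 colors are needed.
One proper 4-coloring: 0=a, 1=b, 2=c, 3=a, 4=c, 5=b, 6=c, 7=d. Each edge has distinct colors on its endpoints.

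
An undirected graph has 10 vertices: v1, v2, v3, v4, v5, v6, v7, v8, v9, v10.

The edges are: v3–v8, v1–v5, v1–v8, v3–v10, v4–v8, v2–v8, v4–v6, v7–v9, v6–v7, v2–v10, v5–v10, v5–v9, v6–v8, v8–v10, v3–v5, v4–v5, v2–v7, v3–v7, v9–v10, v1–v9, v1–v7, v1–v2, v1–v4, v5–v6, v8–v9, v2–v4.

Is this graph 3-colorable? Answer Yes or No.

No

v1, v2, v4, v8 are pairwise adjacent (a clique of size 4), so at least 4 colors are needed.
So 3 colors are not enough.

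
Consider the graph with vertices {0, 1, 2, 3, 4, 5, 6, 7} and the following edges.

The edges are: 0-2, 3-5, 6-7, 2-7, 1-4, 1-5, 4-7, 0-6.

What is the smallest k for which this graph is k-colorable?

2

6 and 7 are adjacent, so at least 2 colors are needed.
One proper 2-coloring: 0=a, 1=a, 2=b, 3=a, 4=b, 5=b, 6=b, 7=a. Every edge joins two different colors.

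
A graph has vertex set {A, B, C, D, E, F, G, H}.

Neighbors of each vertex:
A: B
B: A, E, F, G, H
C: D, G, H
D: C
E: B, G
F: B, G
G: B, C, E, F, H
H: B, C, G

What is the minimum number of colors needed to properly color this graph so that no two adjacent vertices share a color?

B, F, G are mutually adjacent, so at least 3 colors are needed.
3 colors suffice: A=1, B=2, C=2, D=1, E=3, F=3, G=1, H=3. No two adjacent vertices share a color.

3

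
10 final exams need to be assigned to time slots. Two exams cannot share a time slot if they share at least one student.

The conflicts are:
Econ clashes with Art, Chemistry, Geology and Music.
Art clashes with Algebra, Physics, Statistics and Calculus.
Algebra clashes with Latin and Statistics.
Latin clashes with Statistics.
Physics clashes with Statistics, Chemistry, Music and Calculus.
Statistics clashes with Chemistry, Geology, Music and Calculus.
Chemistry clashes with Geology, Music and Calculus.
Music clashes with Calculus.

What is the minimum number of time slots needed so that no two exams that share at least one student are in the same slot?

Physics, Statistics, Chemistry, Music, Calculus pairwise conflict, so at least 5 time slots are needed.
A valid assignment using 5 time slots: Econ=1, Art=2, Algebra=3, Latin=2, Physics=5, Statistics=1, Chemistry=2, Geology=3, Music=3, Calculus=4. No two conflicting exams share a time slot.

5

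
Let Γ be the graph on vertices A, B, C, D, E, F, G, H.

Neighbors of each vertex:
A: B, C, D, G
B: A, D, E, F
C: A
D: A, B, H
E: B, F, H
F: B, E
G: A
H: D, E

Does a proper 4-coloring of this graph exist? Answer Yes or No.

The chromatic number is 3. B, E, F are mutually adjacent, so at least 3 colors are needed.
3 colors suffice: color 1 → {B, C, G, H}; color 2 → {A, E}; color 3 → {D, F}.
Since 4 ≥ 3, a proper 4-coloring certainly exists.

Yes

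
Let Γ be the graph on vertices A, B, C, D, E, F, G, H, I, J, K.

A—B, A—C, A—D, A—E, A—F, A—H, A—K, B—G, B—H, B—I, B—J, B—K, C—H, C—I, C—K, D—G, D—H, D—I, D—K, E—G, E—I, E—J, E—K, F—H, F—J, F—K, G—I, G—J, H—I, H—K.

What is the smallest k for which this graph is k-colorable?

A, C, H, K are pairwise adjacent (a clique of size 4), so at least 4 colors are needed.
4 colors suffice: color 1 → {E, H}; color 2 → {A, I, J}; color 3 → {G, K}; color 4 → {B, C, D, F}. No two adjacent vertices share a color.

4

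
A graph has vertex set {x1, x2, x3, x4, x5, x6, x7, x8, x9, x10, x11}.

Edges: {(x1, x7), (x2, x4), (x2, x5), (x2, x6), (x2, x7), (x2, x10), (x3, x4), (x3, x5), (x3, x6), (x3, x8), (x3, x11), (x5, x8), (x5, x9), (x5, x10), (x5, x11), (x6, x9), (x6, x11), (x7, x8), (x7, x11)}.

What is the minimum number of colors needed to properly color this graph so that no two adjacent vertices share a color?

3

x2, x5, x10 are mutually adjacent, so at least 3 colors are needed.
One proper 3-coloring: x1=2, x2=2, x3=2, x4=1, x5=1, x6=1, x7=1, x8=3, x9=2, x10=3, x11=3. Each edge has distinct colors on its endpoints.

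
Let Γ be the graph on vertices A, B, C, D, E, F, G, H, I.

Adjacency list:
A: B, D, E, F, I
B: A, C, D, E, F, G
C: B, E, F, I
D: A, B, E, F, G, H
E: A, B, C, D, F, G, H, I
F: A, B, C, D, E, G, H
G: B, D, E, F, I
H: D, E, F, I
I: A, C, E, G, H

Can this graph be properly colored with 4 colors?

B, D, E, F, G are mutually adjacent (a clique of size 5), so at least 5 colors are needed.
So 4 colors are not enough.

No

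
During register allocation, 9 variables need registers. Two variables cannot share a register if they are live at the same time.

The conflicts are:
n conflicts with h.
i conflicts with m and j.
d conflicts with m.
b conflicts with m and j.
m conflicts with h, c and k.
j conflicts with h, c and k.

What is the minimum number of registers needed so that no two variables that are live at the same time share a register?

2

d and m conflict, so at least 2 registers are needed.
Using 2 registers: n=1, i=2, d=2, b=2, m=1, j=1, h=2, c=2, k=2. Each listed conflict is separated.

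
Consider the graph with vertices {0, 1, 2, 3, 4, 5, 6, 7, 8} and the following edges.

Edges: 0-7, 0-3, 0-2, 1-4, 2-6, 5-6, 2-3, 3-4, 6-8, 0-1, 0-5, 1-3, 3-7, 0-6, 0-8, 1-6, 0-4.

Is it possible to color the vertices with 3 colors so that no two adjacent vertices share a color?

No

0, 1, 3, 4 are mutually adjacent (a clique of size 4), so at least 4 colors are needed.
So 3 colors are not enough.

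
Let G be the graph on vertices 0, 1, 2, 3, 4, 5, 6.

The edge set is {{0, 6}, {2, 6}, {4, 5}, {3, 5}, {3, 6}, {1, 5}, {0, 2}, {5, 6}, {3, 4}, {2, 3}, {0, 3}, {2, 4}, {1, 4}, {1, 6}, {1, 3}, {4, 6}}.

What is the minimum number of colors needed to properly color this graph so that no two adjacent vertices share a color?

5

1, 3, 4, 5, 6 are mutually adjacent (a clique of size 5), so at least 5 colors are needed.
5 colors suffice: color a → {6}; color b → {3}; color c → {0, 4}; color d → {1, 2}; color e → {5}. No two adjacent vertices share a color.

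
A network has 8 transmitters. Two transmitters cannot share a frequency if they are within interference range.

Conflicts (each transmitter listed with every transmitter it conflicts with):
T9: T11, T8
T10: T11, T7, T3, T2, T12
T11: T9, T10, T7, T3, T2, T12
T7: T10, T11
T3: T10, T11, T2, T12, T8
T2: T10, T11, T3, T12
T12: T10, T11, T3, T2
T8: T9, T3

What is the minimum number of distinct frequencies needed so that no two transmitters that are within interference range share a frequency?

T10, T11, T3, T2, T12 all conflict with each other, so at least 5 frequencies are needed.
5 frequencies suffice: frequency 1 → {T11, T8}; frequency 2 → {T9, T7, T3}; frequency 3 → {T10}; frequency 4 → {T12}; frequency 5 → {T2}. Every pair that conflicts lands in different frequencies.

5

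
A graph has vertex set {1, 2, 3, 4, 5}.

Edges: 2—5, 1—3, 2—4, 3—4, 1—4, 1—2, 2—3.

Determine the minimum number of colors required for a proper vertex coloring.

4

1, 2, 3, 4 are mutually adjacent (a clique of size 4), so at least 4 colors are needed.
4 colors suffice: color a → {2}; color b → {3, 5}; color c → {1}; color d → {4}. Every edge joins two different colors.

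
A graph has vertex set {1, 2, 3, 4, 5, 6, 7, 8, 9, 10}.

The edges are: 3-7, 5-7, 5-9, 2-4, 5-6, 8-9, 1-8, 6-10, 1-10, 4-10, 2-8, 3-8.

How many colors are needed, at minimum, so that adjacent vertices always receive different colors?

3

The cycle 8-1-10-4-2-8 has odd length 5, so it cannot be 2-colored; at least 3 colors are needed.
3 colors suffice: color red → {5, 8, 10}; color blue → {1, 3, 4, 6, 9}; color green → {2, 7}. Every edge joins two different colors.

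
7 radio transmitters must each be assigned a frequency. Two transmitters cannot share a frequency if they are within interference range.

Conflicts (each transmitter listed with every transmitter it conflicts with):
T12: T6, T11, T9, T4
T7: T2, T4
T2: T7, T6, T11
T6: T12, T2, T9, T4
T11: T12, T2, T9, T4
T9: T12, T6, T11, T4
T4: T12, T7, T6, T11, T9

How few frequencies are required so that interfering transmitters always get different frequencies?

4

T12, T6, T9, T4 are mutually in conflict, so at least 4 frequencies are needed.
4 frequencies suffice: frequency 1 → {T2, T4}; frequency 2 → {T12, T7}; frequency 3 → {T9}; frequency 4 → {T6, T11}. Every pair that conflicts lands in different frequencies.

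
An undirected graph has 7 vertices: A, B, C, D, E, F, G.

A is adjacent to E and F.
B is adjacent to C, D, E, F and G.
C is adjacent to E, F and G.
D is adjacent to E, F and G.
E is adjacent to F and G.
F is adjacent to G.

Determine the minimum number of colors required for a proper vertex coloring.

5

B, C, E, F, G form a clique, so at least 5 colors are needed.
5 colors suffice: A=green, B=green, C=purple, D=purple, E=blue, F=red, G=yellow. No two adjacent vertices share a color.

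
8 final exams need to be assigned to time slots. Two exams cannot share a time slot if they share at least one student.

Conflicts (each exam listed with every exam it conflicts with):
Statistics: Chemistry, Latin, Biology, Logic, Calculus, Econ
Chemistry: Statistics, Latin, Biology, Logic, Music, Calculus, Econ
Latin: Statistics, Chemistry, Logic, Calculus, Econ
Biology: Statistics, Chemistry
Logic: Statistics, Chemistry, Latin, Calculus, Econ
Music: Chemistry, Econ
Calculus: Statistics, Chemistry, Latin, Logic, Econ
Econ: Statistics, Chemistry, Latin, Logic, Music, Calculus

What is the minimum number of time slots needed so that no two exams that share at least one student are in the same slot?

Statistics, Chemistry, Latin, Logic, Calculus, Econ are mutually in conflict, so at least 6 time slots are needed.
6 time slots suffice: time slot 1 → {Chemistry}; time slot 2 → {Biology, Econ}; time slot 3 → {Statistics, Music}; time slot 4 → {Calculus}; time slot 5 → {Logic}; time slot 6 → {Latin}. No two conflicting exams share a time slot.

6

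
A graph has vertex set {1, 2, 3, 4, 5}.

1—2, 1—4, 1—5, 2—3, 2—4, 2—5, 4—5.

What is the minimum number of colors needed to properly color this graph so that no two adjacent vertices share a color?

1, 2, 4, 5 are mutually adjacent (a clique of size 4), so at least 4 colors are needed.
4 colors suffice: 1=d, 2=a, 3=b, 4=c, 5=b. Each edge has distinct colors on its endpoints.

4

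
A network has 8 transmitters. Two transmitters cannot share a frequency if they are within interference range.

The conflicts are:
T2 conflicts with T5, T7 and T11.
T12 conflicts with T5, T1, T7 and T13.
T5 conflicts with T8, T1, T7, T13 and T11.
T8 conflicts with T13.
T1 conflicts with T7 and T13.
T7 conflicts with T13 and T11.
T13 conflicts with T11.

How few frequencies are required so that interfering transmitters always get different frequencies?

T12, T5, T1, T7, T13 are mutually in conflict, so at least 5 frequencies are needed.
5 frequencies suffice: T2=2, T12=5, T5=1, T8=3, T1=4, T7=3, T13=2, T11=4. Every pair that conflicts lands in different frequencies.

5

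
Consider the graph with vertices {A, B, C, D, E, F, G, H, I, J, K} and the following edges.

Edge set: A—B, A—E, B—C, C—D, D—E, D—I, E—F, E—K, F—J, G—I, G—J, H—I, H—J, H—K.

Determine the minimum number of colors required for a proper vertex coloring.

The cycle E-D-I-H-K-E has odd length 5, so it cannot be 2-colored; at least 3 colors are needed.
One proper 3-coloring: A=blue, B=green, C=red, D=blue, E=red, F=blue, G=blue, H=blue, I=red, J=red, K=green. Every edge joins two different colors.

3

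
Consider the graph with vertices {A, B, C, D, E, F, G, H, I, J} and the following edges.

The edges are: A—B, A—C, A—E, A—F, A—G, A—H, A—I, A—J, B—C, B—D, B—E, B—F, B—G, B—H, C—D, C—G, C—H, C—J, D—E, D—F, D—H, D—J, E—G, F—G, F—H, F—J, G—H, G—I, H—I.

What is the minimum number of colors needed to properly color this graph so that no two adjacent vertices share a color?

A, B, C, G, H are mutually adjacent (a clique of size 5), so at least 5 colors are needed.
A valid assignment using 5 colors: A=red, B=blue, C=purple, D=red, E=yellow, F=purple, G=green, H=yellow, I=blue, J=blue. Every edge joins two different colors.

5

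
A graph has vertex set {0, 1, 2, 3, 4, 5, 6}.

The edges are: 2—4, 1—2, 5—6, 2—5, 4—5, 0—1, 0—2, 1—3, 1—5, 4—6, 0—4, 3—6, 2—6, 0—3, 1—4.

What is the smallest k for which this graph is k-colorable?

2, 4, 5, 6 form a clique, so at least 4 colors are needed.
4 colors suffice: color red → {2, 3}; color blue → {1, 6}; color green → {4}; color yellow → {0, 5}. Each edge has distinct colors on its endpoints.

4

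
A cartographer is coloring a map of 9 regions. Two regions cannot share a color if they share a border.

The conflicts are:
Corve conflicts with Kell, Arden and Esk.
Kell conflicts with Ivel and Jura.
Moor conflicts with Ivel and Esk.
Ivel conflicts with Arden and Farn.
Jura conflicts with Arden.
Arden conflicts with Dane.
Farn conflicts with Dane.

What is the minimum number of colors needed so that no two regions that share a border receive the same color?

The cycle Moor-Esk-Corve-Arden-Ivel-Moor has odd length 5, so it cannot be 2-colored; at least 3 colors are needed.
3 colors suffice: color 1 → {Corve, Ivel, Jura, Dane}; color 2 → {Kell, Moor, Arden, Farn}; color 3 → {Esk}. Each listed conflict is separated.

3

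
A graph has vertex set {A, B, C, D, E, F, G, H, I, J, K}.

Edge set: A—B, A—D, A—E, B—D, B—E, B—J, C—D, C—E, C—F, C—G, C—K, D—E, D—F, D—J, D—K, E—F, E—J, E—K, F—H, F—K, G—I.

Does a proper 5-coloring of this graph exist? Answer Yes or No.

Yes

The chromatic number is 5. C, D, E, F, K form a clique, so at least 5 colors are needed.
5 colors suffice: color 1 → {D, G, H}; color 2 → {E, I}; color 3 → {B, F}; color 4 → {A, C, J}; color 5 → {K}.
That is already a proper 5-coloring.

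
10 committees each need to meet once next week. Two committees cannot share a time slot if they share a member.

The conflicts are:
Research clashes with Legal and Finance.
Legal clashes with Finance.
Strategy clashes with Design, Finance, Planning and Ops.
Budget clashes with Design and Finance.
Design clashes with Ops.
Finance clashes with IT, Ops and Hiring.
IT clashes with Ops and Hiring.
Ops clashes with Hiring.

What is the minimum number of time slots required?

4

Finance, IT, Ops, Hiring pairwise conflict, so at least 4 time slots are needed.
4 time slots suffice: time slot 1 → {Design, Finance, Planning}; time slot 2 → {Legal, Budget, Ops}; time slot 3 → {Research, Strategy, Hiring}; time slot 4 → {IT}. Every pair that conflicts lands in different time slots.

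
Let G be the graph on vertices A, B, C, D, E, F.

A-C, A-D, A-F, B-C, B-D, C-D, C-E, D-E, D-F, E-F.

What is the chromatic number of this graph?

3

A, D, F are mutually adjacent, so at least 3 colors are needed.
3 colors suffice: color 1 → {D}; color 2 → {C, F}; color 3 → {A, B, E}. Every edge joins two different colors.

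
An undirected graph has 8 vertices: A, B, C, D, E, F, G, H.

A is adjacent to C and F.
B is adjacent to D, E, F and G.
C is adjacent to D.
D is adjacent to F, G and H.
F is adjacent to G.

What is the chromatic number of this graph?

4

B, D, F, G form a clique, so at least 4 colors are needed.
4 colors suffice: color 1 → {A, D, E}; color 2 → {C, F, H}; color 3 → {B}; color 4 → {G}. Each edge has distinct colors on its endpoints.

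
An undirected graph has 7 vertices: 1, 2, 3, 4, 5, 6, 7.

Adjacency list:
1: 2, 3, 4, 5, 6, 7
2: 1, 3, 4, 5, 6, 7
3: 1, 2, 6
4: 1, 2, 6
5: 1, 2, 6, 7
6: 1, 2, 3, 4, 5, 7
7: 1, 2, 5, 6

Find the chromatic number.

5

1, 2, 5, 6, 7 form a clique, so at least 5 colors are needed.
5 colors suffice: 1=green, 2=red, 3=yellow, 4=yellow, 5=yellow, 6=blue, 7=purple. No two adjacent vertices share a color.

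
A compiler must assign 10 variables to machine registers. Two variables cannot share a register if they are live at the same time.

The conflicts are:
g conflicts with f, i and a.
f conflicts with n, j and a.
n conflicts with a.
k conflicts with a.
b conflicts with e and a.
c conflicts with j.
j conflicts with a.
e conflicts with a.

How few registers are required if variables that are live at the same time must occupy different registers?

3

b, e, a all conflict with each other, so at least 3 registers are needed.
Using 3 registers: g=3, f=2, n=3, k=2, i=1, b=2, c=1, j=3, e=3, a=1. Each listed conflict is separated.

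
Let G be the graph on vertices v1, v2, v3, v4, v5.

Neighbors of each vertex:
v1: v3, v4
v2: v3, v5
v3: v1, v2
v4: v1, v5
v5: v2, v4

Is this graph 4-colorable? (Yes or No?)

The chromatic number is 3. The cycle v3-v2-v5-v4-v1-v3 has odd length 5, so it cannot be 2-colored; at least 3 colors are needed.
3 colors suffice: color 1 → {v3, v5}; color 2 → {v2, v4}; color 3 → {v1}.
Since 4 ≥ 3, a proper 4-coloring certainly exists.

Yes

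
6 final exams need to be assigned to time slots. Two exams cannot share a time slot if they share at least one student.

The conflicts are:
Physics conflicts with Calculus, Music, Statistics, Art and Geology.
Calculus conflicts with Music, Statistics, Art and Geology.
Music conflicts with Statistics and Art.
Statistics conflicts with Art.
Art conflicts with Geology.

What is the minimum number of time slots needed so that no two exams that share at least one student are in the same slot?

Physics, Calculus, Music, Statistics, Art pairwise conflict, so at least 5 time slots are needed.
5 time slots suffice: Physics=3, Calculus=2, Music=4, Statistics=5, Art=1, Geology=4. Each listed conflict is separated.

5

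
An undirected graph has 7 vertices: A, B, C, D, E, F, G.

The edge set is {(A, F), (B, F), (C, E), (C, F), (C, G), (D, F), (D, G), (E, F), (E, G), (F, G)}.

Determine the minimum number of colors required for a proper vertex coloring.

4

C, E, F, G are pairwise adjacent (a clique of size 4), so at least 4 colors are needed.
4 colors suffice: color 1 → {F}; color 2 → {A, B, G}; color 3 → {C, D}; color 4 → {E}. Every edge joins two different colors.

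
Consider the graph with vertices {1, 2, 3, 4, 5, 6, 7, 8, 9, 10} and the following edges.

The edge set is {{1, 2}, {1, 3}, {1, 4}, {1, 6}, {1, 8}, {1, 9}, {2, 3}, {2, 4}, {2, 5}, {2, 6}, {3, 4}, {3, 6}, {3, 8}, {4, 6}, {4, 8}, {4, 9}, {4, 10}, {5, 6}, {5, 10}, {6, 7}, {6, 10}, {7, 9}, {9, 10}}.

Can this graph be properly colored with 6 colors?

Yes

The chromatic number is 5. 1, 2, 3, 4, 6 are mutually adjacent (a clique of size 5), so at least 5 colors are needed.
5 colors suffice: color red → {4, 5, 7}; color blue → {6, 8, 9}; color green → {1, 10}; color yellow → {2}; color purple → {3}.
Since 6 ≥ 5, a proper 6-coloring certainly exists.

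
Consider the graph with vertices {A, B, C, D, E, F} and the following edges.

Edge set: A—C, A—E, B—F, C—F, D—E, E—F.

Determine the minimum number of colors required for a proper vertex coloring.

A and C are adjacent, so at least 2 colors are needed.
A valid assignment using 2 colors: A=2, B=1, C=1, D=2, E=1, F=2. Every edge joins two different colors.

2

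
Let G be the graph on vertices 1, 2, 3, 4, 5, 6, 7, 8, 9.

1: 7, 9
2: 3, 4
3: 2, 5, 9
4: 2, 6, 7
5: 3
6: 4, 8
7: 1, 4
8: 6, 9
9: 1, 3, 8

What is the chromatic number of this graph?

1 and 7 are adjacent, so at least 2 colors are needed.
A valid assignment using 2 colors: 1=a, 2=b, 3=a, 4=a, 5=b, 6=b, 7=b, 8=a, 9=b. Every edge joins two different colors.

2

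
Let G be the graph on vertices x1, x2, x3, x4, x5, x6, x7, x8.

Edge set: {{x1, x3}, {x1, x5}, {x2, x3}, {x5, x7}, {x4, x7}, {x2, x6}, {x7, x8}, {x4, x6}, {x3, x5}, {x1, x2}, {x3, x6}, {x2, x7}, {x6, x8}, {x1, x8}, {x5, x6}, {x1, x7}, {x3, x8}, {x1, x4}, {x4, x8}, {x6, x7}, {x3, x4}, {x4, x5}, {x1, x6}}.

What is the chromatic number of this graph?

x1, x3, x4, x6, x8 are pairwise adjacent (a clique of size 5), so at least 5 colors are needed.
5 colors suffice: color R → {x1}; color B → {x6}; color G → {x2, x4}; color Y → {x3, x7}; color P → {x5, x8}. Each edge has distinct colors on its endpoints.

5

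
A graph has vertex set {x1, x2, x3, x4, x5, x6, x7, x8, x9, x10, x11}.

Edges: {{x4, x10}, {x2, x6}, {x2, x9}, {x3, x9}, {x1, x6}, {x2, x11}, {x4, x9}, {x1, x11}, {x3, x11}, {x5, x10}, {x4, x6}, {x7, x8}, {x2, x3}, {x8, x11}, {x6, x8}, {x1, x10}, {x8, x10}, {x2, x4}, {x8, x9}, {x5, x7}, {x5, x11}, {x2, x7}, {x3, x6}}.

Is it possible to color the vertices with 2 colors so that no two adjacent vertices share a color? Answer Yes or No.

x2, x3, x11 are mutually adjacent, so at least 3 colors are needed.
So 2 colors are not enough.

No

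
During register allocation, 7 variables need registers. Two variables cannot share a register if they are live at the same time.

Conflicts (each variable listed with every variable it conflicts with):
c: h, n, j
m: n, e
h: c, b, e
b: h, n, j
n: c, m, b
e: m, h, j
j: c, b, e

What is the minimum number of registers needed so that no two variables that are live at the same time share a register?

The cycle e-j-c-n-m-e has odd length 5, so it cannot be 2-colored; at least 3 registers are needed.
Using 3 registers: c=1, m=3, h=2, b=1, n=2, e=1, j=2. No two conflicting variables share a register.

3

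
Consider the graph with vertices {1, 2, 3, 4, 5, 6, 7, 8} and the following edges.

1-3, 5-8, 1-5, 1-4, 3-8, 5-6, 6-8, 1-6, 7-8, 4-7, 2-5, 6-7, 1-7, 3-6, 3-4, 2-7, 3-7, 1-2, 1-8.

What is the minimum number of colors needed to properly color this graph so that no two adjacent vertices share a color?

1, 3, 6, 7, 8 form a clique, so at least 5 colors are needed.
A valid assignment using 5 colors: 1=red, 2=green, 3=purple, 4=green, 5=blue, 6=green, 7=blue, 8=yellow. Every edge joins two different colors.

5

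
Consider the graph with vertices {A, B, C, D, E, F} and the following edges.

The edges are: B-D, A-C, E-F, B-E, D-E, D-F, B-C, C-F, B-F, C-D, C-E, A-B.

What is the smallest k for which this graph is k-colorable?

B, C, D, E, F are mutually adjacent (a clique of size 5), so at least 5 colors are needed.
One proper 5-coloring: A=3, B=1, C=2, D=5, E=3, F=4. No two adjacent vertices share a color.

5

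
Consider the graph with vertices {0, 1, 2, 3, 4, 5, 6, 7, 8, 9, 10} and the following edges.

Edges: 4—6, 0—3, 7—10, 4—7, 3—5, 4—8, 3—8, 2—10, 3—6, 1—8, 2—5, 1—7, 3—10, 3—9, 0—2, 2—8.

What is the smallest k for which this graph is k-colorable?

3

The cycle 7-1-8-3-10-7 has odd length 5, so it cannot be 2-colored; at least 3 colors are needed.
3 colors suffice: color red → {1, 2, 3, 4}; color blue → {0, 5, 6, 8, 9, 10}; color green → {7}. No two adjacent vertices share a color.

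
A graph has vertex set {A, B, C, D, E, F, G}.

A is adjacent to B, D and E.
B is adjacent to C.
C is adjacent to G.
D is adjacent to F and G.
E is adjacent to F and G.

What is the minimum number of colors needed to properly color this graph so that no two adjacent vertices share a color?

3

The cycle C-G-D-A-B-C has odd length 5, so it cannot be 2-colored; at least 3 colors are needed.
A valid assignment using 3 colors: A=blue, B=red, C=green, D=red, E=red, F=blue, G=blue. No two adjacent vertices share a color.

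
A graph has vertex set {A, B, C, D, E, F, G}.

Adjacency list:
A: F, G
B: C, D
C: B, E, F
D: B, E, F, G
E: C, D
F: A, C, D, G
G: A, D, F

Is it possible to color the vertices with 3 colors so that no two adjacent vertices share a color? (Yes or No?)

The chromatic number is 3. D, F, G are pairwise adjacent, so at least 3 colors are needed.
3 colors suffice: color red → {A, C, D}; color blue → {B, E, F}; color green → {G}.
That is already a proper 3-coloring.

Yes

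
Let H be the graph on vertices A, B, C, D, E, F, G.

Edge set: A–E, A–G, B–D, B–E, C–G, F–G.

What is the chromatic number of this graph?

2

C and G are adjacent, so at least 2 colors are needed.
2 colors suffice: color red → {D, E, G}; color blue → {A, B, C, F}. Every edge joins two different colors.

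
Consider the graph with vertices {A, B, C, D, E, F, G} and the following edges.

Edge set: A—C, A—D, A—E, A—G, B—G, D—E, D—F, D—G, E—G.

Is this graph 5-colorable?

The chromatic number is 4. A, D, E, G are mutually adjacent (a clique of size 4), so at least 4 colors are needed.
4 colors suffice: color red → {A, B, F}; color blue → {C, D}; color green → {G}; color yellow → {E}.
Since 5 ≥ 4, a proper 5-coloring certainly exists.

Yes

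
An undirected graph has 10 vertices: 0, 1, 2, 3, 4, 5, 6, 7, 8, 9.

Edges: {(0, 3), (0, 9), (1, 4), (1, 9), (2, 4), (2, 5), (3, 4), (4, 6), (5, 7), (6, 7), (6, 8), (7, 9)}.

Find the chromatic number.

The cycle 5-7-6-4-2-5 has odd length 5, so it cannot be 2-colored; at least 3 colors are needed.
3 colors suffice: color red → {0, 4, 7, 8}; color blue → {3, 5, 6, 9}; color green → {1, 2}. Each edge has distinct colors on its endpoints.

3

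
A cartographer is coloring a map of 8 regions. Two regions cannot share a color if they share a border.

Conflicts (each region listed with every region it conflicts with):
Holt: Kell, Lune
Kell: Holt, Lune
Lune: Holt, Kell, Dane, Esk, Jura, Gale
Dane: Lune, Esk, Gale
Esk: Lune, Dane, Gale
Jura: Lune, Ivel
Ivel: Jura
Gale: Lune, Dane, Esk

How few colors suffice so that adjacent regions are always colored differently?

4

Lune, Dane, Esk, Gale all conflict with each other, so at least 4 colors are needed.
4 colors suffice: color 1 → {Lune, Ivel}; color 2 → {Kell, Dane, Jura}; color 3 → {Holt, Gale}; color 4 → {Esk}. Every pair that conflicts lands in different colors.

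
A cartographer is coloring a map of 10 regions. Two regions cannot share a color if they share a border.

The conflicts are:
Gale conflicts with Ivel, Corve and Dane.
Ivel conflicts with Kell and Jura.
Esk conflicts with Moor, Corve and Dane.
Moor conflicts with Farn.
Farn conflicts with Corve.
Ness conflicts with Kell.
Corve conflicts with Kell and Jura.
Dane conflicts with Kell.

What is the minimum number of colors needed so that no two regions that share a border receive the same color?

Corve and Jura conflict, so at least 2 colors are needed.
A valid assignment using 2 colors: Gale=2, Ivel=1, Esk=2, Moor=1, Farn=2, Ness=1, Corve=1, Dane=1, Kell=2, Jura=2. Each listed conflict is separated.

2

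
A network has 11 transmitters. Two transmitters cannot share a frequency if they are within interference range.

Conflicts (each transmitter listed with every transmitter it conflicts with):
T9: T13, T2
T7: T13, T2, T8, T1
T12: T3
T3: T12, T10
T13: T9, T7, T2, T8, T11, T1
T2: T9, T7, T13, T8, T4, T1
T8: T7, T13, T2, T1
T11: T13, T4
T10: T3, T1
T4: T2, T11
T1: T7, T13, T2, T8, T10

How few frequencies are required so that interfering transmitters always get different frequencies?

T7, T13, T2, T8, T1 pairwise conflict, so at least 5 frequencies are needed.
5 frequencies suffice: T9=3, T7=4, T12=2, T3=1, T13=2, T2=1, T8=5, T11=1, T10=2, T4=2, T1=3. Every pair that conflicts lands in different frequencies.

5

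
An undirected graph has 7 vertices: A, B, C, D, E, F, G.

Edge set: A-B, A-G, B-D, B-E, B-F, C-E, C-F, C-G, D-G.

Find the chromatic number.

3

The cycle G-A-B-E-C-G has odd length 5, so it cannot be 2-colored; at least 3 colors are needed.
One proper 3-coloring: A=blue, B=red, C=blue, D=blue, E=green, F=green, G=red. Every edge joins two different colors.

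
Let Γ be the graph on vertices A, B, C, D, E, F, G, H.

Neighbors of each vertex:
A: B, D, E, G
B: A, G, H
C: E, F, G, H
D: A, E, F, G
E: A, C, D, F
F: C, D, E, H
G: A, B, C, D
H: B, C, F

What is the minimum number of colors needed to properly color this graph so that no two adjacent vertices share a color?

A, D, G are pairwise adjacent, so at least 3 colors are needed.
3 colors suffice: color 1 → {B, C, D}; color 2 → {E, G, H}; color 3 → {A, F}. Each edge has distinct colors on its endpoints.

3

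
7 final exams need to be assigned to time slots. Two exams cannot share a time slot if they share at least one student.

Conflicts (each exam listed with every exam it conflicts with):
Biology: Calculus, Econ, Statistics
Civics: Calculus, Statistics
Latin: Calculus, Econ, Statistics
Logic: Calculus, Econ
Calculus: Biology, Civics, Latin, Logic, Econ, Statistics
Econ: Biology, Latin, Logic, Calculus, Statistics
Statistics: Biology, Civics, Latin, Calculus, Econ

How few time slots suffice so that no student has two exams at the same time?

4

Latin, Calculus, Econ, Statistics pairwise conflict, so at least 4 time slots are needed.
4 time slots suffice: time slot 1 → {Calculus}; time slot 2 → {Logic, Statistics}; time slot 3 → {Civics, Econ}; time slot 4 → {Biology, Latin}. No two conflicting exams share a time slot.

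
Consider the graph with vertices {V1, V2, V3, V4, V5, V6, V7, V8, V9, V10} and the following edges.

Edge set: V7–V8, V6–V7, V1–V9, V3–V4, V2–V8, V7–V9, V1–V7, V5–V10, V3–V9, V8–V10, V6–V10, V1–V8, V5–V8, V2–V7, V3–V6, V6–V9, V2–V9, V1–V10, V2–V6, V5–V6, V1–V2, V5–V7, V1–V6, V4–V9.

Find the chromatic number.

V1, V2, V6, V7, V9 are mutually adjacent (a clique of size 5), so at least 5 colors are needed.
5 colors suffice: color 1 → {V4, V6, V8}; color 2 → {V9, V10}; color 3 → {V1, V3, V5}; color 4 → {V7}; color 5 → {V2}. No two adjacent vertices share a color.

5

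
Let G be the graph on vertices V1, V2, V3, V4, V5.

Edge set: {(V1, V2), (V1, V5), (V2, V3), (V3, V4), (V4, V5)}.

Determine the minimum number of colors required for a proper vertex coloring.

3

The cycle V4-V5-V1-V2-V3-V4 has odd length 5, so it cannot be 2-colored; at least 3 colors are needed.
3 colors suffice: V1=1, V2=2, V3=1, V4=3, V5=2. Each edge has distinct colors on its endpoints.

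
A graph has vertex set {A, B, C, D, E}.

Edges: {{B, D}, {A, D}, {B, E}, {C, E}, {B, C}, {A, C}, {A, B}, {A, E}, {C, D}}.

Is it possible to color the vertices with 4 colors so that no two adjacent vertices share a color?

Yes

The chromatic number is 4. A, B, C, D are mutually adjacent (a clique of size 4), so at least 4 colors are needed.
4 colors suffice: color 1 → {B}; color 2 → {C}; color 3 → {A}; color 4 → {D, E}.
That is already a proper 4-coloring.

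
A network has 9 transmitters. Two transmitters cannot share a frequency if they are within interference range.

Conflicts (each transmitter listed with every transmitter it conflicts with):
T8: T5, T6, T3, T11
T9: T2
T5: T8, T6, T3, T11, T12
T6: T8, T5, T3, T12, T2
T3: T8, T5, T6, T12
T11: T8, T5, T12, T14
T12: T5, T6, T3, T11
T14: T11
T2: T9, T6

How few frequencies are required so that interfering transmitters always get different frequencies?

4

T8, T5, T6, T3 all conflict with each other, so at least 4 frequencies are needed.
A valid assignment using 4 frequencies: T8=3, T9=2, T5=1, T6=2, T3=4, T11=2, T12=3, T14=1, T2=1. Each listed conflict is separated.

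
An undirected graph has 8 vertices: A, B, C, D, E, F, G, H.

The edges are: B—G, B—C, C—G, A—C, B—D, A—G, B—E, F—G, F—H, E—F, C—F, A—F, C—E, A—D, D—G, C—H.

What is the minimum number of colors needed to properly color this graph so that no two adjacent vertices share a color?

A, C, F, G form a clique, so at least 4 colors are needed.
4 colors suffice: color red → {C, D}; color blue → {E, G, H}; color green → {B, F}; color yellow → {A}. No two adjacent vertices share a color.

4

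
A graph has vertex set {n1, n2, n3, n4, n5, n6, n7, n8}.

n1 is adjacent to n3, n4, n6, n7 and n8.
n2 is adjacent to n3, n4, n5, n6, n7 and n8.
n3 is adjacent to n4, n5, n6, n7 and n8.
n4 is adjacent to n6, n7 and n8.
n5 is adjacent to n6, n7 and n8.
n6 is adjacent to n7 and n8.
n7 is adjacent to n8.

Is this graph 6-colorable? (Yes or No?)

The chromatic number is 6. n2, n3, n5, n6, n7, n8 form a clique, so at least 6 colors are needed.
6 colors suffice: color 1 → {n7}; color 2 → {n6}; color 3 → {n3}; color 4 → {n8}; color 5 → {n4, n5}; color 6 → {n1, n2}.
That is already a proper 6-coloring.

Yes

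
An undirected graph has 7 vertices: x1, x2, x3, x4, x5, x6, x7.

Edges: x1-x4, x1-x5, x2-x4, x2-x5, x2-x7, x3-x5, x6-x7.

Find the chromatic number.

2

x2 and x5 are adjacent, so at least 2 colors are needed.
A valid assignment using 2 colors: x1=1, x2=1, x3=1, x4=2, x5=2, x6=1, x7=2. No two adjacent vertices share a color.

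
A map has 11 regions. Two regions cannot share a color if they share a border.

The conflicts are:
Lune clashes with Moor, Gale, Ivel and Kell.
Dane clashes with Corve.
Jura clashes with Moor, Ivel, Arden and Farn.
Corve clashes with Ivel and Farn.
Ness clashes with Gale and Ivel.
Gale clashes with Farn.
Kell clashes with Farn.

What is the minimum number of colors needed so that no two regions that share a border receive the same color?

The cycle Gale-Lune-Moor-Jura-Farn-Gale has odd length 5, so it cannot be 2-colored; at least 3 colors are needed.
3 colors suffice: color 1 → {Lune, Jura, Corve, Ness}; color 2 → {Dane, Moor, Ivel, Arden, Farn}; color 3 → {Gale, Kell}. Each listed conflict is separated.

3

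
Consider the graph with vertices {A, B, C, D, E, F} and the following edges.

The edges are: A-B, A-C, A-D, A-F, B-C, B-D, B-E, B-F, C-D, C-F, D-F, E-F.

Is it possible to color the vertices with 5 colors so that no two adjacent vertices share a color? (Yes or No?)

The chromatic number is 5. A, B, C, D, F are pairwise adjacent (a clique of size 5), so at least 5 colors are needed.
A valid assignment using 5 colors: A=4, B=1, C=3, D=5, E=3, F=2.
That is already a proper 5-coloring.

Yes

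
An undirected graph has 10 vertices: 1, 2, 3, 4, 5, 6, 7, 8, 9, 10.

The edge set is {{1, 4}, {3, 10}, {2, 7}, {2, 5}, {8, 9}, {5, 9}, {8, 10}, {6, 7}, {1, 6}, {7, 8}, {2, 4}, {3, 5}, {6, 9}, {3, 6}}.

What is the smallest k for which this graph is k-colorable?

3

The cycle 1-4-2-7-6-1 has odd length 5, so it cannot be 2-colored; at least 3 colors are needed.
One proper 3-coloring: 1=b, 2=a, 3=b, 4=c, 5=c, 6=a, 7=b, 8=a, 9=b, 10=c. No two adjacent vertices share a color.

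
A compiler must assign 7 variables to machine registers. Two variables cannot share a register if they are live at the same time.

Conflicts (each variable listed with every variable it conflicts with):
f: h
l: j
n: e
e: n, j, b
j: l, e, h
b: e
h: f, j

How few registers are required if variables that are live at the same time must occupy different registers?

n and e conflict, so at least 2 registers are needed.
Using 2 registers: f=1, l=2, n=1, e=2, j=1, b=1, h=2. Every pair that conflicts lands in different registers.

2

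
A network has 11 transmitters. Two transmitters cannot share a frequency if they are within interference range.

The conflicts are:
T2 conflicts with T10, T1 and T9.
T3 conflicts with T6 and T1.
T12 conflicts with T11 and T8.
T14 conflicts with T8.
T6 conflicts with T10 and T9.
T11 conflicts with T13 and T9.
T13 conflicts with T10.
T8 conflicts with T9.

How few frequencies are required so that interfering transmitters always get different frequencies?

3

The cycle T10-T6-T3-T1-T2-T10 has odd length 5, so it cannot be 2-colored; at least 3 frequencies are needed.
3 frequencies suffice: frequency 1 → {T3, T12, T14, T10, T9}; frequency 2 → {T2, T6, T11, T8}; frequency 3 → {T13, T1}. Every pair that conflicts lands in different frequencies.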